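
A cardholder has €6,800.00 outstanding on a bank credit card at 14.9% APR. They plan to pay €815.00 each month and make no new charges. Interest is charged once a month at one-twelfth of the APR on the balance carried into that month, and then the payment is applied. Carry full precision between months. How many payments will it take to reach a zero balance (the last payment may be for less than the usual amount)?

9 payments

Monthly rate r = 14.9%/12 = 1.24167% = 0.0124167.
Recurrence: B ← B·(1+r) − €815.00.
Month 1: interest €84.43; balance after payment €6,069.43.
Month 2: interest €75.36; balance after payment €5,329.80.
Closed form: n = −ln(1 − rB₀/P)/ln(1+r) = −ln(0.8964)/ln(1.01242) ≈ 8.863, so the balance reaches zero during payment 9.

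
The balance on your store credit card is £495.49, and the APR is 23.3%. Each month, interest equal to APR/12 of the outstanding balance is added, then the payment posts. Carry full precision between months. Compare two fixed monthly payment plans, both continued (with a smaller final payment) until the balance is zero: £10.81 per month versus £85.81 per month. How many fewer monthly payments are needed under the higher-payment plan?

Monthly rate r = 23.3%/12 = 1.94167% = 0.0194167.
At £10.81/mo: n = ⌈−ln(1 − rB₀/P)/ln(1+r)⌉ = 115 payments (last £8.38); total interest = total paid − £495.49 = £745.23.
At £85.81/mo: 7 payments (last £15.88); total interest £35.25.
Payments saved = 115 − 7 = 108.

108 fewer payments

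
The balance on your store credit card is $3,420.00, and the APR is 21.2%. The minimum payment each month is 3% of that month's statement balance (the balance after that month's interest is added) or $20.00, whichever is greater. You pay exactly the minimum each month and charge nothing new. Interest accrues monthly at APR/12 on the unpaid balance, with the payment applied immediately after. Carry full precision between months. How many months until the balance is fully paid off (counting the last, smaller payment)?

177 months

Monthly rate r = 21.2%/12 = 1.76667% = 0.0176667.
While 3% of the post-interest balance exceeds $20.00, each month B ← (B·(1+r))·(1 − 0.03), i.e. B shrinks by the factor (1+r)·0.97 = 0.98714.
This holds for months 1–128. Entering month 129 the balance is $652.11; 3% of the post-interest balance is now below $20.00, so the flat $20.00 minimum applies from here.
From month 129 a fixed $20.00 at rate r clears $652.11 in 49 more payments. Total: 128 + 49 = 177 months.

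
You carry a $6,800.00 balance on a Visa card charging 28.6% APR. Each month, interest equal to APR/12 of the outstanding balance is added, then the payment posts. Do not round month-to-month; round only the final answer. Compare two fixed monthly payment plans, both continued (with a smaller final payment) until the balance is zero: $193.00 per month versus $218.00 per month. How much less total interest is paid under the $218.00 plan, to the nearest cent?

Monthly rate r = 28.6%/12 = 2.38333% = 0.0238333.
At $193.00/mo: n = ⌈−ln(1 − rB₀/P)/ln(1+r)⌉ = 78 payments (last $141.52); total interest = total paid − $6,800.00 = $8,202.52.
At $218.00/mo: 58 payments (last $164.95); total interest $5,790.95.
Interest saved = $8,202.52 − $5,790.95 = $2,411.57.

$2,411.57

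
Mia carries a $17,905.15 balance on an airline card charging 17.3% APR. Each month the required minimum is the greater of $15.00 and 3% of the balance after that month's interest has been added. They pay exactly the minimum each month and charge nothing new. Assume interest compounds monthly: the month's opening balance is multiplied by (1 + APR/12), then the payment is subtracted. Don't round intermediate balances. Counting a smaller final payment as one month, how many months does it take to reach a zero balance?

268 months

Monthly rate r = 17.3%/12 = 1.44167% = 0.0144167.
While 3% of the post-interest balance exceeds $15.00, each month B ← (B·(1+r))·(1 − 0.03), i.e. B shrinks by the factor (1+r)·0.97 = 0.98398.
This holds for months 1–223. Entering month 224 the balance is $489.02; 3% of the post-interest balance is now below $15.00, so the flat $15.00 minimum applies from here.
From month 224 a fixed $15.00 at rate r clears $489.02 in 45 more payments. Total: 223 + 45 = 268 months.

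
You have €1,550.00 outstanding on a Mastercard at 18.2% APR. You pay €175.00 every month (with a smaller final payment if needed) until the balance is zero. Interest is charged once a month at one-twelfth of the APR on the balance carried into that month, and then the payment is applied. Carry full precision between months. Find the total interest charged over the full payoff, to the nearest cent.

Monthly rate r = 18.2%/12 = 1.51667% = 0.0151667.
Payoff takes n = ⌈−ln(1 − rB₀/P)/ln(1+r)⌉ = ⌈9.583⌉ = 10 payments; the last is €102.40.
Total paid = 9·€175.00 + €102.40 = €1,677.40.
Total interest = total paid − principal = €1,677.40 − €1,550.00 = €127.40.

€127.40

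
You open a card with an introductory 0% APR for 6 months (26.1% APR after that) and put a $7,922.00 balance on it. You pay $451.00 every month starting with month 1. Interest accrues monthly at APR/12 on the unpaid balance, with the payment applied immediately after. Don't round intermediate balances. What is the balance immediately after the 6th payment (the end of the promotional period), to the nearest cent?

Promo months 1–6 at r₀ = 0%/12 = 0; months 7+ at r₁ = 26.1%/12 = 0.02175.
After month 6 (no interest yet): B = $7,922.00 − 6·$451.00 = $5,216.00.

$5,216.00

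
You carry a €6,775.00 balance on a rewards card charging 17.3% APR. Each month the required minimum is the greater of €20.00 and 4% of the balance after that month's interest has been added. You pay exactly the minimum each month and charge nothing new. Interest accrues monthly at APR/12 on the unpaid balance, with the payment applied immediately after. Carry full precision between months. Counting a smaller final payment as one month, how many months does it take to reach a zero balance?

Monthly rate r = 17.3%/12 = 1.44167% = 0.0144167.
While 4% of the post-interest balance exceeds €20.00, each month B ← (B·(1+r))·(1 − 0.04), i.e. B shrinks by the factor (1+r)·0.96 = 0.97384.
This holds for months 1–99. Entering month 100 the balance is €491.11; 4% of the post-interest balance is now below €20.00, so the flat €20.00 minimum applies from here.
From month 100 a fixed €20.00 at rate r clears €491.11 in 31 more payments. Total: 99 + 31 = 130 months.

130 months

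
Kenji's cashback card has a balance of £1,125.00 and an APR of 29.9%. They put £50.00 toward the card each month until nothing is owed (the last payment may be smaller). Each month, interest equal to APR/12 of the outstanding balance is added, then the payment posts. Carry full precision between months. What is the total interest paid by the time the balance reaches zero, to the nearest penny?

£545.93

Monthly rate r = 29.9%/12 = 2.49167% = 0.0249167.
Payoff takes n = ⌈−ln(1 − rB₀/P)/ln(1+r)⌉ = ⌈33.416⌉ = 34 payments; the last is £20.93.
Total paid = 33·£50.00 + £20.93 = £1,670.93.
Total interest = total paid − principal = £1,670.93 − £1,125.00 = £545.93.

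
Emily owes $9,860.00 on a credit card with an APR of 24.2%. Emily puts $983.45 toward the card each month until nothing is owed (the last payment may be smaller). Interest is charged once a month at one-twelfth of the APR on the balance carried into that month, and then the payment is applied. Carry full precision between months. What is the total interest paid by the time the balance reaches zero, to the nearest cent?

Monthly rate r = 24.2%/12 = 2.01667% = 0.0201667.
Payoff takes n = ⌈−ln(1 − rB₀/P)/ln(1+r)⌉ = ⌈11.313⌉ = 12 payments; the last is $310.37.
Total paid = 11·$983.45 + $310.37 = $11,128.32.
Total interest = total paid − principal = $11,128.32 − $9,860.00 = $1,268.32.

$1,268.32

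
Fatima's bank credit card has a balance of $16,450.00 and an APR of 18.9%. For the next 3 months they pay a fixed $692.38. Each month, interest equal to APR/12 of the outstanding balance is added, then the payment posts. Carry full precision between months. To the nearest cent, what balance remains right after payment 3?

Monthly rate r = 18.9%/12 = 1.575% = 0.01575.
Each month: B ← B·(1+r) − $692.38.
Month 1: interest $259.09; balance after payment $16,016.71.
Month 2: interest $252.26; balance after payment $15,576.59.
Month 3: interest $245.33; balance after payment $15,129.54.

$15,129.54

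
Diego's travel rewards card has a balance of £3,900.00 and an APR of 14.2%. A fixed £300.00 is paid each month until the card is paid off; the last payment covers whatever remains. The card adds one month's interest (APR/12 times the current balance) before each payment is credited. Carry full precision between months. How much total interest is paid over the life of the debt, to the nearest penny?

Monthly rate r = 14.2%/12 = 1.18333% = 0.0118333.
Payoff takes n = ⌈−ln(1 − rB₀/P)/ln(1+r)⌉ = ⌈14.199⌉ = 15 payments; the last is £60.08.
Total paid = 14·£300.00 + £60.08 = £4,260.08.
Total interest = total paid − principal = £4,260.08 − £3,900.00 = £360.08.

£360.08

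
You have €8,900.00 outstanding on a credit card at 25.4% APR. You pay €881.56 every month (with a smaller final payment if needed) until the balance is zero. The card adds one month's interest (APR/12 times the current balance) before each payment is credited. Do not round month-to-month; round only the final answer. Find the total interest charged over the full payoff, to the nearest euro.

Monthly rate r = 25.4%/12 = 2.11667% = 0.0211667.
Payoff takes n = ⌈−ln(1 − rB₀/P)/ln(1+r)⌉ = ⌈11.478⌉ = 12 payments; the last is €423.38.
Total paid = 11·€881.56 + €423.38 = €10,120.54.
Total interest = total paid − principal = €10,120.54 − €8,900.00 = €1,220.54.

€1,221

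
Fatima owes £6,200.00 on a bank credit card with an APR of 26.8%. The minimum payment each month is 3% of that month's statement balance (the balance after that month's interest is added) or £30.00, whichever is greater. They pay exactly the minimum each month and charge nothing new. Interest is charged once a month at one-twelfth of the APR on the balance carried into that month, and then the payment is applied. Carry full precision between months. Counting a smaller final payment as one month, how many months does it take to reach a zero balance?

280 months

Monthly rate r = 26.8%/12 = 2.23333% = 0.0223333.
While 3% of the post-interest balance exceeds £30.00, each month B ← (B·(1+r))·(1 − 0.03), i.e. B shrinks by the factor (1+r)·0.97 = 0.99166.
This holds for months 1–221. Entering month 222 the balance is £974.75; 3% of the post-interest balance is now below £30.00, so the flat £30.00 minimum applies from here.
From month 222 a fixed £30.00 at rate r clears £974.75 in 59 more payments. Total: 221 + 59 = 280 months.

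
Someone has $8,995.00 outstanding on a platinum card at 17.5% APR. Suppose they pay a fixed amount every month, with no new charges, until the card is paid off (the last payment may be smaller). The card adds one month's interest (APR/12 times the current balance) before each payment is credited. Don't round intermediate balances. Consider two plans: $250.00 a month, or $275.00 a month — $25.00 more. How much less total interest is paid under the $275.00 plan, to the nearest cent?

Monthly rate r = 17.5%/12 = 1.45833% = 0.0145833.
At $250.00/mo: n = ⌈−ln(1 − rB₀/P)/ln(1+r)⌉ = 52 payments (last $94.49); total interest = total paid − $8,995.00 = $3,849.49.
At $275.00/mo: 45 payments (last $212.24); total interest $3,317.24.
Interest saved = $3,849.49 − $3,317.24 = $532.25.

$532.25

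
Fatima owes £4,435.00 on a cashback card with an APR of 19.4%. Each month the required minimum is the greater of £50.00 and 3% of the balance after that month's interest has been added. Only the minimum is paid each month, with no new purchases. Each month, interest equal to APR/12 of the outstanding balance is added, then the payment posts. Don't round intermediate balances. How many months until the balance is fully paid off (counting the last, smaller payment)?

Monthly rate r = 19.4%/12 = 1.61667% = 0.0161667.
While 3% of the post-interest balance exceeds £50.00, each month B ← (B·(1+r))·(1 − 0.03), i.e. B shrinks by the factor (1+r)·0.97 = 0.98568.
This holds for months 1–69. Entering month 70 the balance is £1,639.55; 3% of the post-interest balance is now below £50.00, so the flat £50.00 minimum applies from here.
From month 70 a fixed £50.00 at rate r clears £1,639.55 in 48 more payments. Total: 69 + 48 = 117 months.

117 months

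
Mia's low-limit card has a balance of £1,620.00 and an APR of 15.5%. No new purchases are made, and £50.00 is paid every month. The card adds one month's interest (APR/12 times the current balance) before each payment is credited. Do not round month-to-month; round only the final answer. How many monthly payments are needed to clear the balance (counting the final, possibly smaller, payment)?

Monthly rate r = 15.5%/12 = 1.29167% = 0.0129167.
Recurrence: B ← B·(1+r) − £50.00.
Month 1: interest £20.93; balance after payment £1,590.92.
Month 2: interest £20.55; balance after payment £1,561.47.
Closed form: n = −ln(1 − rB₀/P)/ln(1+r) = −ln(0.5815)/ln(1.01292) ≈ 42.243, so the balance reaches zero during payment 43.

43 payments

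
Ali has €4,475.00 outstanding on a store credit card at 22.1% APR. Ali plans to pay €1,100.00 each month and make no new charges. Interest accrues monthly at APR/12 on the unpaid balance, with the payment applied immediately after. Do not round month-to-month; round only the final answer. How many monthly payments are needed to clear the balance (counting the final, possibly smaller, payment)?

Monthly rate r = 22.1%/12 = 1.84167% = 0.0184167.
Recurrence: B ← B·(1+r) − €1,100.00.
Month 1: interest €82.41; balance after payment €3,457.41.
Month 2: interest €63.67; balance after payment €2,421.09.
Month 3: interest €44.59; balance after payment €1,365.68.
Month 4: interest €25.15; balance after payment €290.83.
Month 5: interest €5.36; balance after payment €0.00.

5 months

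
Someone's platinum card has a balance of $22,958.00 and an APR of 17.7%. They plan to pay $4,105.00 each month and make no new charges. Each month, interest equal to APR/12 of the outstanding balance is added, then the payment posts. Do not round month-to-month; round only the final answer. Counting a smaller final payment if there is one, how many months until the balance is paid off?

6 payments

Monthly rate r = 17.7%/12 = 1.475% = 0.01475.
Recurrence: B ← B·(1+r) − $4,105.00.
Month 1: interest $338.63; balance after payment $19,191.63.
Month 2: interest $283.08; balance after payment $15,369.71.
Month 3: interest $226.70; balance after payment $11,491.41.
Month 4: interest $169.50; balance after payment $7,555.91.
Month 5: interest $111.45; balance after payment $3,562.36.
Month 6: interest $52.54; balance after payment $0.00.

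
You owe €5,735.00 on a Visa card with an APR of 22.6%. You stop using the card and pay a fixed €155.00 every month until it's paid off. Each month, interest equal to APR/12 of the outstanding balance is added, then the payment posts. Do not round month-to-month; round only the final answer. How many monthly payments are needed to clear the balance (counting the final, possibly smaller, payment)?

Monthly rate r = 22.6%/12 = 1.88333% = 0.0188333.
Recurrence: B ← B·(1+r) − €155.00.
Month 1: interest €108.01; balance after payment €5,688.01.
Month 2: interest €107.12; balance after payment €5,640.13.
Closed form: n = −ln(1 − rB₀/P)/ln(1+r) = −ln(0.30317)/ln(1.01883) ≈ 63.965, so the balance reaches zero during payment 64.

64 months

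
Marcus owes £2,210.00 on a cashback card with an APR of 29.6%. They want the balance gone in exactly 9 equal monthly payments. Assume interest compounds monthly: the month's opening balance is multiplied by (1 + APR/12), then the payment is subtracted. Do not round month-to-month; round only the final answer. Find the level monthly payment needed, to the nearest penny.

£276.82

Monthly rate r = 29.6%/12 = 2.46667% = 0.0246667.
Level-payment amortization: P = B₀·r / (1 − (1+r)^(−n)) = 2210.00·0.0246667 / (1 − 1.02467^(−9)).
Denominator 1 − (1+r)^(−9) = 0.196924228.
P = 54.5133 / 0.196924228 ≈ 276.82.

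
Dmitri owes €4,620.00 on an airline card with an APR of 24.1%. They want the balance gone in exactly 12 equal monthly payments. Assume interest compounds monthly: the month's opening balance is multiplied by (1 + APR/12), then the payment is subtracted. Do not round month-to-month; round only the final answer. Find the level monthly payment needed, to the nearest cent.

Monthly rate r = 24.1%/12 = 2.00833% = 0.0200833.
Level-payment amortization: P = B₀·r / (1 − (1+r)^(−n)) = 4620.00·0.0200833 / (1 − 1.02008^(−12)).
Denominator 1 − (1+r)^(−12) = 0.212279447.
P = 92.785 / 0.212279447 ≈ 437.09.

€437.09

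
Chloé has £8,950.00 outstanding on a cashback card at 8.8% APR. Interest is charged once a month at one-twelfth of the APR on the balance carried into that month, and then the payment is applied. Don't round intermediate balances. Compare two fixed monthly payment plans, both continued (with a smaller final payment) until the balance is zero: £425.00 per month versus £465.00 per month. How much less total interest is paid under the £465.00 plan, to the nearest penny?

£73.56

Monthly rate r = 8.8%/12 = 0.733333% = 0.00733333.
At £425.00/mo: n = ⌈−ln(1 − rB₀/P)/ln(1+r)⌉ = 23 payments (last £407.30); total interest = total paid − £8,950.00 = £807.30.
At £465.00/mo: 21 payments (last £383.74); total interest £733.74.
Interest saved = £807.30 − £733.74 = £73.56.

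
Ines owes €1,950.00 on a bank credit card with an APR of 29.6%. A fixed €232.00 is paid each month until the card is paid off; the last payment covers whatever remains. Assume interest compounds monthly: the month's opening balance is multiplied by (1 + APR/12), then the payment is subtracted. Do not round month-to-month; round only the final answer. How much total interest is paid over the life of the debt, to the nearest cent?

€262.85

Monthly rate r = 29.6%/12 = 2.46667% = 0.0246667.
Payoff takes n = ⌈−ln(1 − rB₀/P)/ln(1+r)⌉ = ⌈9.535⌉ = 10 payments; the last is €124.85.
Total paid = 9·€232.00 + €124.85 = €2,212.85.
Total interest = total paid − principal = €2,212.85 − €1,950.00 = €262.85.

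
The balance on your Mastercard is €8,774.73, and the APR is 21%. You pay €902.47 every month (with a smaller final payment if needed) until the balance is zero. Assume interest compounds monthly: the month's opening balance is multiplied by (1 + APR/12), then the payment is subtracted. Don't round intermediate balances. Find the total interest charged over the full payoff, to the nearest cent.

Monthly rate r = 21%/12 = 1.75% = 0.0175.
Payoff takes n = ⌈−ln(1 − rB₀/P)/ln(1+r)⌉ = ⌈10.751⌉ = 11 payments; the last is €679.14.
Total paid = 10·€902.47 + €679.14 = €9,703.84.
Total interest = total paid − principal = €9,703.84 − €8,774.73 = €929.11.

€929.11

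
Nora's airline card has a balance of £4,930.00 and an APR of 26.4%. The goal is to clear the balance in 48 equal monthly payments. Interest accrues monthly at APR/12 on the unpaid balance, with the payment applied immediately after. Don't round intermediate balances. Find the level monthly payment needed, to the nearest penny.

Monthly rate r = 26.4%/12 = 2.2% = 0.022.
Level-payment amortization: P = B₀·r / (1 − (1+r)^(−n)) = 4930.00·0.022 / (1 − 1.022^(−48)).
Denominator 1 − (1+r)^(−48) = 0.648150449.
P = 108.46 / 0.648150449 ≈ 167.34.

£167.34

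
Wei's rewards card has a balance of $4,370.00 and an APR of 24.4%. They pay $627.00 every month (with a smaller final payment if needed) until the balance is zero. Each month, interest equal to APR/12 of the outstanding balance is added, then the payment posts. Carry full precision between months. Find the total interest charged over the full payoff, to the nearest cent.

$391.69

Monthly rate r = 24.4%/12 = 2.03333% = 0.0203333.
Payoff takes n = ⌈−ln(1 − rB₀/P)/ln(1+r)⌉ = ⌈7.592⌉ = 8 payments; the last is $372.69.
Total paid = 7·$627.00 + $372.69 = $4,761.69.
Total interest = total paid − principal = $4,761.69 − $4,370.00 = $391.69.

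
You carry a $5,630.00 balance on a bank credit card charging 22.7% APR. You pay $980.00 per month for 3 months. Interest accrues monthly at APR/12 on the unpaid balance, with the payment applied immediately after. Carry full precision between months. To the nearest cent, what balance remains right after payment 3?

$2,959.62

Monthly rate r = 22.7%/12 = 1.89167% = 0.0189167.
Each month: B ← B·(1+r) − $980.00.
Month 1: interest $106.50; balance after payment $4,756.50.
Month 2: interest $89.98; balance after payment $3,866.48.
Month 3: interest $73.14; balance after payment $2,959.62.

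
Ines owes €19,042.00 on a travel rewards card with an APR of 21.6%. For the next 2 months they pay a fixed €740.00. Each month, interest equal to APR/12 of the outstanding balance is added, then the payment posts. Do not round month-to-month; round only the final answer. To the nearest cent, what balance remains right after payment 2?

€18,240.36

Monthly rate r = 21.6%/12 = 1.8% = 0.018.
Each month: B ← B·(1+r) − €740.00.
Month 1: interest €342.76; balance after payment €18,644.76.
Month 2: interest €335.61; balance after payment €18,240.36.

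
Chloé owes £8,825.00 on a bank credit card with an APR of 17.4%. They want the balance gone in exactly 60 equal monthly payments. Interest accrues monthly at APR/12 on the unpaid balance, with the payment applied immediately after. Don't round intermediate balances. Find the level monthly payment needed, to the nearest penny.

Monthly rate r = 17.4%/12 = 1.45% = 0.0145.
Level-payment amortization: P = B₀·r / (1 − (1+r)^(−n)) = 8825.00·0.0145 / (1 − 1.0145^(−60)).
Denominator 1 − (1+r)^(−60) = 0.578422991.
P = 127.962 / 0.578422991 ≈ 221.23.

£221.23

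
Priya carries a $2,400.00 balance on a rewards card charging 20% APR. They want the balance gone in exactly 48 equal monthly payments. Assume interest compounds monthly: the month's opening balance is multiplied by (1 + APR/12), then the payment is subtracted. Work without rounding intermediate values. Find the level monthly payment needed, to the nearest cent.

Monthly rate r = 20%/12 = 1.66667% = 0.0166667.
Level-payment amortization: P = B₀·r / (1 − (1+r)^(−n)) = 2400.00·0.0166667 / (1 − 1.01667^(−48)).
Denominator 1 − (1+r)^(−48) = 0.547698594.
P = 40 / 0.547698594 ≈ 73.03.

$73.03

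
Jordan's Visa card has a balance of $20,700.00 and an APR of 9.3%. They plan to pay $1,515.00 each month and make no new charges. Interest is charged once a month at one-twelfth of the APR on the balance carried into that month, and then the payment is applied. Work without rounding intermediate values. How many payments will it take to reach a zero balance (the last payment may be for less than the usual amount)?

15 months

Monthly rate r = 9.3%/12 = 0.775% = 0.00775.
Recurrence: B ← B·(1+r) − $1,515.00.
Month 1: interest $160.43; balance after payment $19,345.42.
Month 2: interest $149.93; balance after payment $17,980.35.
Closed form: n = −ln(1 − rB₀/P)/ln(1+r) = −ln(0.89411)/ln(1.00775) ≈ 14.498, so the balance reaches zero during payment 15.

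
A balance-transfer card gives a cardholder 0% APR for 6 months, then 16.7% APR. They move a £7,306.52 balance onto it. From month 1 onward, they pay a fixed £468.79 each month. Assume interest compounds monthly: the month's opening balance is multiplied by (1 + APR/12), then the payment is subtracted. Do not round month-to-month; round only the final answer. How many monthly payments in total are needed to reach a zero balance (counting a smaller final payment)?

17 months

Promo months 1–6 at r₀ = 0%/12 = 0; months 7+ at r₁ = 16.7%/12 = 0.0139167.
After month 6 (no interest yet): B = £7,306.52 − 6·£468.79 = £4,493.78.
Then at r₁ with £468.79/mo: n₂ = −ln(1 − r₁·B/P)/ln(1+r₁) ≈ 10.36 → 11 more payments.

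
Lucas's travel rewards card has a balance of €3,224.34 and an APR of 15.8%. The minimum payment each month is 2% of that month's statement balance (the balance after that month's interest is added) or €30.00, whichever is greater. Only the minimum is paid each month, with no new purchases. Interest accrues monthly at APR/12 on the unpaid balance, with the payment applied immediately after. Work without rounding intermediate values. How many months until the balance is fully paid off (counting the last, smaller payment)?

Monthly rate r = 15.8%/12 = 1.31667% = 0.0131667.
While 2% of the post-interest balance exceeds €30.00, each month B ← (B·(1+r))·(1 − 0.02), i.e. B shrinks by the factor (1+r)·0.98 = 0.9929.
This holds for months 1–110. Entering month 111 the balance is €1,473.02; 2% of the post-interest balance is now below €30.00, so the flat €30.00 minimum applies from here.
From month 111 a fixed €30.00 at rate r clears €1,473.02 in 80 more payments. Total: 110 + 80 = 190 months.

190 months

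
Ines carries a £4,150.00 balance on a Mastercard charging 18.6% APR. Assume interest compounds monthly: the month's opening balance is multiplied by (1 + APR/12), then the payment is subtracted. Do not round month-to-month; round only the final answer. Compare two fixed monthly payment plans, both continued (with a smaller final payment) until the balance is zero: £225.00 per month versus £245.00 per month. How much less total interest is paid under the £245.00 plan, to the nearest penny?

£74.27

Monthly rate r = 18.6%/12 = 1.55% = 0.0155.
At £225.00/mo: n = ⌈−ln(1 − rB₀/P)/ln(1+r)⌉ = 22 payments (last £200.77); total interest = total paid − £4,150.00 = £775.77.
At £245.00/mo: 20 payments (last £196.50); total interest £701.50.
Interest saved = £775.77 − £701.50 = £74.27.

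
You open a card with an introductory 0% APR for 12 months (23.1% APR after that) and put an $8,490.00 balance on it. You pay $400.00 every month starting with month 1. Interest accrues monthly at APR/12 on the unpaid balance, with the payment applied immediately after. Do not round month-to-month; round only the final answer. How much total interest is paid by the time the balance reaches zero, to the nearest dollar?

$412

Promo months 1–12 at r₀ = 0%/12 = 0; months 13+ at r₁ = 23.1%/12 = 0.01925.
After month 12 (no interest yet): B = $8,490.00 − 12·$400.00 = $3,690.00.
Then at r₁ with $400.00/mo: n₂ = −ln(1 − r₁·B/P)/ln(1+r₁) ≈ 10.25 → 11 more payments.
Total paid = 22·$400.00 + $102.15 = $8,902.15; interest = $8,902.15 − $8,490.00 = $412.15.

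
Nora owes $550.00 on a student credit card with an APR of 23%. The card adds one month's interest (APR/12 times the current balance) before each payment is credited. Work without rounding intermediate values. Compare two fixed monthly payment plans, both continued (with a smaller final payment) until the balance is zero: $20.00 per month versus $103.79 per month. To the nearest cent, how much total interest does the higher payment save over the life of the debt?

Monthly rate r = 23%/12 = 1.91667% = 0.0191667.
At $20.00/mo: n = ⌈−ln(1 − rB₀/P)/ln(1+r)⌉ = 40 payments (last $8.91); total interest = total paid − $550.00 = $238.91.
At $103.79/mo: 6 payments (last $66.80); total interest $35.75.
Interest saved = $238.91 − $35.75 = $203.16.

$203.16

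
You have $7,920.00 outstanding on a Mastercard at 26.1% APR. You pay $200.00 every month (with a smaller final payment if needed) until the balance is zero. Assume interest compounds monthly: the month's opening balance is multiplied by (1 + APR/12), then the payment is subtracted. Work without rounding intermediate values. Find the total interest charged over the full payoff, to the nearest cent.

$10,442.15

Monthly rate r = 26.1%/12 = 2.175% = 0.02175.
Payoff takes n = ⌈−ln(1 − rB₀/P)/ln(1+r)⌉ = ⌈91.809⌉ = 92 payments; the last is $162.15.
Total paid = 91·$200.00 + $162.15 = $18,362.15.
Total interest = total paid − principal = $18,362.15 − $7,920.00 = $10,442.15.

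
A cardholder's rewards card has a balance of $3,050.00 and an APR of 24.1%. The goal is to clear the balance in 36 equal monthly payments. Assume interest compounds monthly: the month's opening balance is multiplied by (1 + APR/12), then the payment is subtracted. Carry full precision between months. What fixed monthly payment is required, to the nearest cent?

Monthly rate r = 24.1%/12 = 2.00833% = 0.0200833.
Level-payment amortization: P = B₀·r / (1 − (1+r)^(−n)) = 3050.00·0.0200833 / (1 − 1.02008^(−36)).
Denominator 1 − (1+r)^(−36) = 0.511216505.
P = 61.2542 / 0.511216505 ≈ 119.82.

$119.82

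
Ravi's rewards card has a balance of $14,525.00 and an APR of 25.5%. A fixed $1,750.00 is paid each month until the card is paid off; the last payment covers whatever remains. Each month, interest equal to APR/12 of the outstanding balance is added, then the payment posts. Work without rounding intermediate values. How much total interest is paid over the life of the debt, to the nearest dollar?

Monthly rate r = 25.5%/12 = 2.125% = 0.02125.
Payoff takes n = ⌈−ln(1 − rB₀/P)/ln(1+r)⌉ = ⌈9.228⌉ = 10 payments; the last is $402.19.
Total paid = 9·$1,750.00 + $402.19 = $16,152.19.
Total interest = total paid − principal = $16,152.19 − $14,525.00 = $1,627.19.

$1,627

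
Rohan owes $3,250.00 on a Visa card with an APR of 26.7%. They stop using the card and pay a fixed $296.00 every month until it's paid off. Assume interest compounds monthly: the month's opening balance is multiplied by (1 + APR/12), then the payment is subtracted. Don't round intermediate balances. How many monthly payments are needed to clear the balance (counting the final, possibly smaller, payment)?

Monthly rate r = 26.7%/12 = 2.225% = 0.02225.
Recurrence: B ← B·(1+r) − $296.00.
Month 1: interest $72.31; balance after payment $3,026.31.
Month 2: interest $67.34; balance after payment $2,797.65.
Closed form: n = −ln(1 − rB₀/P)/ln(1+r) = −ln(0.7557)/ln(1.02225) ≈ 12.729, so the balance reaches zero during payment 13.

13 months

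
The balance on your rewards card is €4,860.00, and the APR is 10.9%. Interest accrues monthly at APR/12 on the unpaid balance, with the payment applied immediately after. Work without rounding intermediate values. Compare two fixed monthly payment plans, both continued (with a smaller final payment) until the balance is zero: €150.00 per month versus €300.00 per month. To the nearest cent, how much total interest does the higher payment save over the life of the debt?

€501.18

Monthly rate r = 10.9%/12 = 0.908333% = 0.00908333.
At €150.00/mo: n = ⌈−ln(1 − rB₀/P)/ln(1+r)⌉ = 39 payments (last €82.39); total interest = total paid − €4,860.00 = €922.39.
At €300.00/mo: 18 payments (last €181.21); total interest €421.21.
Interest saved = €922.39 − €421.21 = €501.18.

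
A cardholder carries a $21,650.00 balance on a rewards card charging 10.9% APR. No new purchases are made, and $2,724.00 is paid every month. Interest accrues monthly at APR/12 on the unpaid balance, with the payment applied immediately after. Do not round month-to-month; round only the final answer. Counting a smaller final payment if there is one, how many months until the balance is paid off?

Monthly rate r = 10.9%/12 = 0.908333% = 0.00908333.
Recurrence: B ← B·(1+r) − $2,724.00.
Month 1: interest $196.65; balance after payment $19,122.65.
Month 2: interest $173.70; balance after payment $16,572.35.
Closed form: n = −ln(1 − rB₀/P)/ln(1+r) = −ln(0.92781)/ln(1.00908) ≈ 8.287, so the balance reaches zero during payment 9.

9 months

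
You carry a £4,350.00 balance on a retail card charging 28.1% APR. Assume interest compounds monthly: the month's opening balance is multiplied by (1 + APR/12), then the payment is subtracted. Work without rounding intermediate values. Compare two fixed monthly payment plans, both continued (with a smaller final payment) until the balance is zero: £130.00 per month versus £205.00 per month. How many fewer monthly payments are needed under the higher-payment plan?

37 fewer payments

Monthly rate r = 28.1%/12 = 2.34167% = 0.0234167.
At £130.00/mo: n = ⌈−ln(1 − rB₀/P)/ln(1+r)⌉ = 67 payments (last £15.60); total interest = total paid − £4,350.00 = £4,245.60.
At £205.00/mo: 30 payments (last £139.50); total interest £1,734.50.
Payments saved = 67 − 30 = 37.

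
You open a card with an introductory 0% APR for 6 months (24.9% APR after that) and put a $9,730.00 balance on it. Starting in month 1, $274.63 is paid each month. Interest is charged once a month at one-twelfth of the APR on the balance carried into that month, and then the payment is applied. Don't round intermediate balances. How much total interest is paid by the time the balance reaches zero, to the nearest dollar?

Promo months 1–6 at r₀ = 0%/12 = 0; months 7+ at r₁ = 24.9%/12 = 0.02075.
After month 6 (no interest yet): B = $9,730.00 − 6·$274.63 = $8,082.22.
Then at r₁ with $274.63/mo: n₂ = −ln(1 − r₁·B/P)/ln(1+r₁) ≈ 45.93 → 46 more payments.
Total paid = 51·$274.63 + $255.76 = $14,261.89; interest = $14,261.89 − $9,730.00 = $4,531.89.

$4,532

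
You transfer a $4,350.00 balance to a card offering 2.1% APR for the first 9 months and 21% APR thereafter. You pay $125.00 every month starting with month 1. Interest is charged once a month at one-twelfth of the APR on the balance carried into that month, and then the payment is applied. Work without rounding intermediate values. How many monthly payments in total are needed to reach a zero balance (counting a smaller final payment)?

45 months

Promo months 1–9 at r₀ = 2.1%/12 = 0.00175; months 10+ at r₁ = 21%/12 = 0.0175.
After month 9: iterate B ← B·(1+r₀) − $125.00 for 9 months → $3,286.09.
Then at r₁ with $125.00/mo: n₂ = −ln(1 − r₁·B/P)/ln(1+r₁) ≈ 35.52 → 36 more payments.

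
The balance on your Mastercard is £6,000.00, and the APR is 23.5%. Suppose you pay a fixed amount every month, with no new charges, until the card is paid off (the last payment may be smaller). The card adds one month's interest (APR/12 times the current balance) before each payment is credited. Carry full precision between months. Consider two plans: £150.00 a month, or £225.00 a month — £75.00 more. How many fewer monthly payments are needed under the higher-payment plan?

Monthly rate r = 23.5%/12 = 1.95833% = 0.0195833.
At £150.00/mo: n = ⌈−ln(1 − rB₀/P)/ln(1+r)⌉ = 79 payments (last £129.03); total interest = total paid − £6,000.00 = £5,829.03.
At £225.00/mo: 39 payments (last £19.15); total interest £2,569.15.
Payments saved = 79 − 39 = 40.

40 fewer payments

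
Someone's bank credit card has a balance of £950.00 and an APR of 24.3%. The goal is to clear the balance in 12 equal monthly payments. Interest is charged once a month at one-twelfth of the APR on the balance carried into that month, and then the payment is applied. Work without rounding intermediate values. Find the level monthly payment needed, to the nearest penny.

£89.97

Monthly rate r = 24.3%/12 = 2.025% = 0.02025.
Level-payment amortization: P = B₀·r / (1 − (1+r)^(−n)) = 950.00·0.02025 / (1 − 1.02025^(−12)).
Denominator 1 − (1+r)^(−12) = 0.213822232.
P = 19.2375 / 0.213822232 ≈ 89.97.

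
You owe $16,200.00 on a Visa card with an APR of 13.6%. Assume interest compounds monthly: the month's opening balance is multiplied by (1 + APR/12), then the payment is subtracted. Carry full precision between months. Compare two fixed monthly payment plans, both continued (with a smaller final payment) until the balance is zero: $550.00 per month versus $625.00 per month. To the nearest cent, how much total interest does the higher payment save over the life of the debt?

Monthly rate r = 13.6%/12 = 1.13333% = 0.0113333.
At $550.00/mo: n = ⌈−ln(1 − rB₀/P)/ln(1+r)⌉ = 37 payments (last $23.91); total interest = total paid − $16,200.00 = $3,623.91.
At $625.00/mo: 31 payments (last $539.06); total interest $3,089.06.
Interest saved = $3,623.91 − $3,089.06 = $534.85.

$534.85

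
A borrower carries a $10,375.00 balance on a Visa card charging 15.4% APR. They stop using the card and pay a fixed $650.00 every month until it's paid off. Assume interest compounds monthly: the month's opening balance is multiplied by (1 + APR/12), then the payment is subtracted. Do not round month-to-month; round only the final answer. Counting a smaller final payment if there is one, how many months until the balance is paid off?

18 payments

Monthly rate r = 15.4%/12 = 1.28333% = 0.0128333.
Recurrence: B ← B·(1+r) − $650.00.
Month 1: interest $133.15; balance after payment $9,858.15.
Month 2: interest $126.51; balance after payment $9,334.66.
Closed form: n = −ln(1 − rB₀/P)/ln(1+r) = −ln(0.79516)/ln(1.01283) ≈ 17.975, so the balance reaches zero during payment 18.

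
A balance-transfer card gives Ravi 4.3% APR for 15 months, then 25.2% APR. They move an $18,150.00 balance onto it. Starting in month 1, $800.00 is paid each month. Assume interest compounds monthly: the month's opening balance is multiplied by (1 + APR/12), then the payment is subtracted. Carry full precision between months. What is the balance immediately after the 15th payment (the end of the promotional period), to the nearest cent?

$6,844.69

Promo months 1–15 at r₀ = 4.3%/12 = 0.00358333; months 16+ at r₁ = 25.2%/12 = 0.021.
After month 15: iterate B ← B·(1+r₀) − $800.00 for 15 months → $6,844.69.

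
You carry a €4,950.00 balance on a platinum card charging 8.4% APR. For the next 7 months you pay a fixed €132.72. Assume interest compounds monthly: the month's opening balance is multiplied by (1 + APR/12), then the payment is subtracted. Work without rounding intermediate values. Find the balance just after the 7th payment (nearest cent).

Monthly rate r = 8.4%/12 = 0.7% = 0.007.
Each month: B ← B·(1+r) − €132.72.
Month 1: interest €34.65; balance after payment €4,851.93.
Month 2: interest €33.96; balance after payment €4,753.17.
Month 3: interest €33.27; balance after payment €4,653.73.
Month 4: interest €32.58; balance after payment €4,553.58.
Month 5: interest €31.88; balance after payment €4,452.74.
Month 6: interest €31.17; balance after payment €4,351.19.
Month 7: interest €30.46; balance after payment €4,248.92.

€4,248.92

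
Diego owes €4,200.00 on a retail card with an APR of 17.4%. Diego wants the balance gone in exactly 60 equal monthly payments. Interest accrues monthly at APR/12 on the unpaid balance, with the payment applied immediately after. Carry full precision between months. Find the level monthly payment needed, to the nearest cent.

Monthly rate r = 17.4%/12 = 1.45% = 0.0145.
Level-payment amortization: P = B₀·r / (1 − (1+r)^(−n)) = 4200.00·0.0145 / (1 − 1.0145^(−60)).
Denominator 1 − (1+r)^(−60) = 0.578422991.
P = 60.9 / 0.578422991 ≈ 105.29.

€105.29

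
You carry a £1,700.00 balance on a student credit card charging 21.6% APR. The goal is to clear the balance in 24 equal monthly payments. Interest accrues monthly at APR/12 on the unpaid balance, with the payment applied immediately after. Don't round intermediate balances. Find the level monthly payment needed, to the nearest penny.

Monthly rate r = 21.6%/12 = 1.8% = 0.018.
Level-payment amortization: P = B₀·r / (1 − (1+r)^(−n)) = 1700.00·0.018 / (1 − 1.018^(−24)).
Denominator 1 − (1+r)^(−24) = 0.348291586.
P = 30.6 / 0.348291586 ≈ 87.86.

£87.86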